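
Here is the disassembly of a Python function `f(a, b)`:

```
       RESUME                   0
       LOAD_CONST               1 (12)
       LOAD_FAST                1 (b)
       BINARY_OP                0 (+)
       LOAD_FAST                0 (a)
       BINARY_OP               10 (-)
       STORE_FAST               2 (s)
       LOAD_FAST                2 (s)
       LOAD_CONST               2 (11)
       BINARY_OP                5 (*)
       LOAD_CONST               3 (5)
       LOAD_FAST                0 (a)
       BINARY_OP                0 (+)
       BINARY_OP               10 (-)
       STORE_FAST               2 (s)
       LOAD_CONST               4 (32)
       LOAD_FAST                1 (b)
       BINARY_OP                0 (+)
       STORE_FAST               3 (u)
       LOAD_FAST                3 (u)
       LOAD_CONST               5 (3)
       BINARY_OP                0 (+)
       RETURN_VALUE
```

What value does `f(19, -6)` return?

29

LOAD_CONST → push 12. Stack: [12]
LOAD_FAST b → push -6. Stack: [12, -6]
BINARY_OP + → 12 + -6 = 6. Stack: [6]
LOAD_FAST a → push 19. Stack: [6, 19]
BINARY_OP - → 6 - 19 = -13. Stack: [-13]
STORE_FAST s → s=-13. Stack: []
LOAD_FAST s → push -13. Stack: [-13]
LOAD_CONST → push 11. Stack: [-13, 11]
BINARY_OP * → -13 * 11 = -143. Stack: [-143]
LOAD_CONST → push 5. Stack: [-143, 5]
LOAD_FAST a → push 19. Stack: [-143, 5, 19]
BINARY_OP + → 5 + 19 = 24. Stack: [-143, 24]
BINARY_OP - → -143 - 24 = -167. Stack: [-167]
STORE_FAST s → s=-167. Stack: []
LOAD_CONST → push 32. Stack: [32]
LOAD_FAST b → push -6. Stack: [32, -6]
BINARY_OP + → 32 + -6 = 26. Stack: [26]
STORE_FAST u → u=26. Stack: []
LOAD_FAST u → push 26. Stack: [26]
LOAD_CONST → push 3. Stack: [26, 3]
BINARY_OP + → 26 + 3 = 29. Stack: [29]
RETURN_VALUE → return 29.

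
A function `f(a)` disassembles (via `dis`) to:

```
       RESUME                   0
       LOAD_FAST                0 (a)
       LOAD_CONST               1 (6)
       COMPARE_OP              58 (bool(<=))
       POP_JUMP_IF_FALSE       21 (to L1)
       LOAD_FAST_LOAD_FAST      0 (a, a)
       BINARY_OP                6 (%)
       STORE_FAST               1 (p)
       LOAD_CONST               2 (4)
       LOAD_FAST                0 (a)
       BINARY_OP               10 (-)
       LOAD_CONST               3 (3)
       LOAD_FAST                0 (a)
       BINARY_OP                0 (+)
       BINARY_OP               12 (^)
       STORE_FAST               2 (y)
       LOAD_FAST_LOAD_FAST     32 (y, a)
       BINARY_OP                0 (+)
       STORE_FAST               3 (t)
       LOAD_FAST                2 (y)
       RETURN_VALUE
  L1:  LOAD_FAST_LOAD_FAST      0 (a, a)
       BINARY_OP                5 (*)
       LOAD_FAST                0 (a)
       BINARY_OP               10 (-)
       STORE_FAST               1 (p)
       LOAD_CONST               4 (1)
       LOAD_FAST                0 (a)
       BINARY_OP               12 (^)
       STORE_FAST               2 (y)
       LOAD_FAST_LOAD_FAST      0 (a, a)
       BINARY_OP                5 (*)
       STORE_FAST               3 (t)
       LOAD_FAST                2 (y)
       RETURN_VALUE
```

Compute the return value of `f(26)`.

27

LOAD_FAST a → push 26. Stack: [26]
LOAD_CONST → push 6. Stack: [26, 6]
COMPARE_OP bool(<=) → 26 vs 6 = False. Stack: [False]
POP_JUMP_IF_FALSE → pop False; jump. Stack: []
LOAD_FAST_LOAD_FAST a,a → push 26,26. Stack: [26, 26]
BINARY_OP * → 26 * 26 = 676. Stack: [676]
LOAD_FAST a → push 26. Stack: [676, 26]
BINARY_OP - → 676 - 26 = 650. Stack: [650]
STORE_FAST p → p=650. Stack: []
LOAD_CONST → push 1. Stack: [1]
LOAD_FAST a → push 26. Stack: [1, 26]
BINARY_OP ^ → 1 ^ 26 = 27. Stack: [27]
STORE_FAST y → y=27. Stack: []
LOAD_FAST_LOAD_FAST a,a → push 26,26. Stack: [26, 26]
BINARY_OP * → 26 * 26 = 676. Stack: [676]
STORE_FAST t → t=676. Stack: []
LOAD_FAST y → push 27. Stack: [27]
RETURN_VALUE → return 27.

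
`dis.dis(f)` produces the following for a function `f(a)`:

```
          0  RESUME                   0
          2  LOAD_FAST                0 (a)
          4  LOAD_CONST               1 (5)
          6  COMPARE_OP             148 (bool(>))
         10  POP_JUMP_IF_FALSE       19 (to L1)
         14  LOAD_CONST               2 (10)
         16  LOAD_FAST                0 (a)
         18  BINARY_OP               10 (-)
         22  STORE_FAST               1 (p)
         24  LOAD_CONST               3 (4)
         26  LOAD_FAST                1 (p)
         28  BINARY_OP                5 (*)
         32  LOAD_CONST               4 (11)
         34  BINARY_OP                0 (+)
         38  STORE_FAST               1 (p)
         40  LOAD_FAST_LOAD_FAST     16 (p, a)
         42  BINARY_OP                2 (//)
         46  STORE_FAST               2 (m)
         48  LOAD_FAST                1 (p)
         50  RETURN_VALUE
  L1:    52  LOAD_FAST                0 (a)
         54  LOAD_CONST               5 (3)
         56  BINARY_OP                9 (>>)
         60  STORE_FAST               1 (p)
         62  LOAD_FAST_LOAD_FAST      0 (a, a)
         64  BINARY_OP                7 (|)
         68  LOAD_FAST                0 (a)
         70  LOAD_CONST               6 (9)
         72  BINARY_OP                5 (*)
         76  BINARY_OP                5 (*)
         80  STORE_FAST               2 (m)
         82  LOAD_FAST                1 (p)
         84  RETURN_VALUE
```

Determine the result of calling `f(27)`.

-57

LOAD_FAST a → push 27. Stack: [27]
LOAD_CONST → push 5. Stack: [27, 5]
COMPARE_OP bool(>) → 27 vs 5 = True. Stack: [True]
POP_JUMP_IF_FALSE → pop True; no jump. Stack: []
LOAD_CONST → push 10. Stack: [10]
LOAD_FAST a → push 27. Stack: [10, 27]
BINARY_OP - → 10 - 27 = -17. Stack: [-17]
STORE_FAST p → p=-17. Stack: []
LOAD_CONST → push 4. Stack: [4]
LOAD_FAST p → push -17. Stack: [4, -17]
BINARY_OP * → 4 * -17 = -68. Stack: [-68]
LOAD_CONST → push 11. Stack: [-68, 11]
BINARY_OP + → -68 + 11 = -57. Stack: [-57]
STORE_FAST p → p=-57. Stack: []
LOAD_FAST_LOAD_FAST p,a → push -57,27. Stack: [-57, 27]
BINARY_OP // → -57 // 27 = -3. Stack: [-3]
STORE_FAST m → m=-3. Stack: []
LOAD_FAST p → push -57. Stack: [-57]
RETURN_VALUE → return -57.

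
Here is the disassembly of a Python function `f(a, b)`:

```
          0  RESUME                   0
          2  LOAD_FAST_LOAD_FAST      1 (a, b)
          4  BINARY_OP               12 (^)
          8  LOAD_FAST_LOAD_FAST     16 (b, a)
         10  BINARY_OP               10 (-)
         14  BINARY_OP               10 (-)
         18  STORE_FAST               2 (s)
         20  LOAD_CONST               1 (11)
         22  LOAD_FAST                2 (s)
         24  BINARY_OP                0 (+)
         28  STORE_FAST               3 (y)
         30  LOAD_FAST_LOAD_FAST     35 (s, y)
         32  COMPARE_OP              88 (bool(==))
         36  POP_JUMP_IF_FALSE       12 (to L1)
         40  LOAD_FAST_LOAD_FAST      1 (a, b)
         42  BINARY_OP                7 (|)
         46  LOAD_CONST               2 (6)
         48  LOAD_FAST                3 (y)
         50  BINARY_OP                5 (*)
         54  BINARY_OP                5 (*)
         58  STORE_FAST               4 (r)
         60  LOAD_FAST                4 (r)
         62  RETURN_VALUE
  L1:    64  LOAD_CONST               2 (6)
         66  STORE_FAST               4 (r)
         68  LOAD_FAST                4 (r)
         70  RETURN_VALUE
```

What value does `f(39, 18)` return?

6

LOAD_FAST_LOAD_FAST a,b → push 39,18. Stack: [39, 18]
BINARY_OP ^ → 39 ^ 18 = 53. Stack: [53]
LOAD_FAST_LOAD_FAST b,a → push 18,39. Stack: [53, 18, 39]
BINARY_OP - → 18 - 39 = -21. Stack: [53, -21]
BINARY_OP - → 53 - -21 = 74. Stack: [74]
STORE_FAST s → s=74. Stack: []
LOAD_CONST → push 11. Stack: [11]
LOAD_FAST s → push 74. Stack: [11, 74]
BINARY_OP + → 11 + 74 = 85. Stack: [85]
STORE_FAST y → y=85. Stack: []
LOAD_FAST_LOAD_FAST s,y → push 74,85. Stack: [74, 85]
COMPARE_OP bool(==) → 74 vs 85 = False. Stack: [False]
POP_JUMP_IF_FALSE → pop False; jump. Stack: []
LOAD_CONST → push 6. Stack: [6]
STORE_FAST r → r=6. Stack: []
LOAD_FAST r → push 6. Stack: [6]
RETURN_VALUE → return 6.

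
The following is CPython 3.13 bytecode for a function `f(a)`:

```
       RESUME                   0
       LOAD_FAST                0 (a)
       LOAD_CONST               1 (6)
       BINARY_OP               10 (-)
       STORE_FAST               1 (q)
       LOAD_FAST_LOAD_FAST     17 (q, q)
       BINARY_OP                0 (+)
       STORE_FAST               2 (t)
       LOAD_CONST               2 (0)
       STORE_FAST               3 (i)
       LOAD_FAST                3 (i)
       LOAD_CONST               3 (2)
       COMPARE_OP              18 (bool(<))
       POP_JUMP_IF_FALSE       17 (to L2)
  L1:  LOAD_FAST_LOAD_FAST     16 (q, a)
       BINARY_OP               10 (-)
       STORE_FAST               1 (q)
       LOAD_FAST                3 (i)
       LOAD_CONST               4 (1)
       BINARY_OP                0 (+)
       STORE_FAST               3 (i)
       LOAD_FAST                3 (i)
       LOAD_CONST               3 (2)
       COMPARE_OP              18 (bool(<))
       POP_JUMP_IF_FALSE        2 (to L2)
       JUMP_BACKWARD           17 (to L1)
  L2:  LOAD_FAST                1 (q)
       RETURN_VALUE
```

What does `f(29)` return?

-35

LOAD_FAST a → push 29. Stack: [29]
LOAD_CONST → push 6. Stack: [29, 6]
BINARY_OP - → 29 - 6 = 23. Stack: [23]
STORE_FAST q → q=23. Stack: []
LOAD_FAST_LOAD_FAST q,q → push 23,23. Stack: [23, 23]
BINARY_OP + → 23 + 23 = 46. Stack: [46]
STORE_FAST t → t=46. Stack: []
LOAD_CONST → push 0. Stack: [0]
STORE_FAST i → i=0. Stack: []
LOAD_FAST i → push 0. Stack: [0]
LOAD_CONST → push 2. Stack: [0, 2]
COMPARE_OP bool(<) → 0 vs 2 = True. Stack: [True]
POP_JUMP_IF_FALSE → pop True; no jump. Stack: []
LOAD_FAST_LOAD_FAST q,a → push 23,29. Stack: [23, 29]
BINARY_OP - → 23 - 29 = -6. Stack: [-6]
STORE_FAST q → q=-6. Stack: []
LOAD_FAST i → push 0. Stack: [0]
LOAD_CONST → push 1. Stack: [0, 1]
BINARY_OP + → 0 + 1 = 1. Stack: [1]
STORE_FAST i → i=1. Stack: []
LOAD_FAST i → push 1. Stack: [1]
LOAD_CONST → push 2. Stack: [1, 2]
COMPARE_OP bool(<) → 1 vs 2 = True. Stack: [True]
POP_JUMP_IF_FALSE → pop True; no jump. Stack: []
LOAD_FAST_LOAD_FAST q,a → push -6,29. Stack: [-6, 29]
BINARY_OP - → -6 - 29 = -35. Stack: [-35]
STORE_FAST q → q=-35. Stack: []
LOAD_FAST i → push 1. Stack: [1]
LOAD_CONST → push 1. Stack: [1, 1]
BINARY_OP + → 1 + 1 = 2. Stack: [2]
STORE_FAST i → i=2. Stack: []
LOAD_FAST i → push 2. Stack: [2]
LOAD_CONST → push 2. Stack: [2, 2]
COMPARE_OP bool(<) → 2 vs 2 = False. Stack: [False]
POP_JUMP_IF_FALSE → pop False; jump. Stack: []
LOAD_FAST q → push -35. Stack: [-35]
RETURN_VALUE → return -35.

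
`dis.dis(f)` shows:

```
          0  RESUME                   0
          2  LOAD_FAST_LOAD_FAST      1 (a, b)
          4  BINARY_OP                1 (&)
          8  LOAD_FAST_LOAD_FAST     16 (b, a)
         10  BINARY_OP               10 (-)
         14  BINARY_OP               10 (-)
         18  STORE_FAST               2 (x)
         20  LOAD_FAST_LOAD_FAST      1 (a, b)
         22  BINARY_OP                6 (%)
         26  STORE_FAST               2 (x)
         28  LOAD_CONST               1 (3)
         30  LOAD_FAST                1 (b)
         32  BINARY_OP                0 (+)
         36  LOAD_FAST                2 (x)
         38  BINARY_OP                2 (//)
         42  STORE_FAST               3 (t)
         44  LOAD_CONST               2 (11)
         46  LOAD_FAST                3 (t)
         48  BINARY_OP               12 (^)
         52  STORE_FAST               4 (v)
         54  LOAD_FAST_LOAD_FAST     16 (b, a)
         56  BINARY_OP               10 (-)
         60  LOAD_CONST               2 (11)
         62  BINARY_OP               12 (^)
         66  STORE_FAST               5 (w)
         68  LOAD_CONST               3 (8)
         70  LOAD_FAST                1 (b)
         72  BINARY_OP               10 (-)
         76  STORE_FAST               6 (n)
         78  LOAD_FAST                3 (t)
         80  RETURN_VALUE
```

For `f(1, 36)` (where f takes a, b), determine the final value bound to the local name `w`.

40

LOAD_FAST_LOAD_FAST a,b → push 1,36. Stack: [1, 36]
BINARY_OP & → 1 & 36 = 0. Stack: [0]
LOAD_FAST_LOAD_FAST b,a → push 36,1. Stack: [0, 36, 1]
BINARY_OP - → 36 - 1 = 35. Stack: [0, 35]
BINARY_OP - → 0 - 35 = -35. Stack: [-35]
STORE_FAST x → x=-35. Stack: []
LOAD_FAST_LOAD_FAST a,b → push 1,36. Stack: [1, 36]
BINARY_OP % → 1 % 36 = 1. Stack: [1]
STORE_FAST x → x=1. Stack: []
LOAD_CONST → push 3. Stack: [3]
LOAD_FAST b → push 36. Stack: [3, 36]
BINARY_OP + → 3 + 36 = 39. Stack: [39]
LOAD_FAST x → push 1. Stack: [39, 1]
BINARY_OP // → 39 // 1 = 39. Stack: [39]
STORE_FAST t → t=39. Stack: []
LOAD_CONST → push 11. Stack: [11]
LOAD_FAST t → push 39. Stack: [11, 39]
BINARY_OP ^ → 11 ^ 39 = 44. Stack: [44]
STORE_FAST v → v=44. Stack: []
LOAD_FAST_LOAD_FAST b,a → push 36,1. Stack: [36, 1]
BINARY_OP - → 36 - 1 = 35. Stack: [35]
LOAD_CONST → push 11. Stack: [35, 11]
BINARY_OP ^ → 35 ^ 11 = 40. Stack: [40]
STORE_FAST w → w=40. Stack: []
LOAD_CONST → push 8. Stack: [8]
LOAD_FAST b → push 36. Stack: [8, 36]
BINARY_OP - → 8 - 36 = -28. Stack: [-28]
STORE_FAST n → n=-28. Stack: []
LOAD_FAST t → push 39. Stack: [39]
RETURN_VALUE → return 39.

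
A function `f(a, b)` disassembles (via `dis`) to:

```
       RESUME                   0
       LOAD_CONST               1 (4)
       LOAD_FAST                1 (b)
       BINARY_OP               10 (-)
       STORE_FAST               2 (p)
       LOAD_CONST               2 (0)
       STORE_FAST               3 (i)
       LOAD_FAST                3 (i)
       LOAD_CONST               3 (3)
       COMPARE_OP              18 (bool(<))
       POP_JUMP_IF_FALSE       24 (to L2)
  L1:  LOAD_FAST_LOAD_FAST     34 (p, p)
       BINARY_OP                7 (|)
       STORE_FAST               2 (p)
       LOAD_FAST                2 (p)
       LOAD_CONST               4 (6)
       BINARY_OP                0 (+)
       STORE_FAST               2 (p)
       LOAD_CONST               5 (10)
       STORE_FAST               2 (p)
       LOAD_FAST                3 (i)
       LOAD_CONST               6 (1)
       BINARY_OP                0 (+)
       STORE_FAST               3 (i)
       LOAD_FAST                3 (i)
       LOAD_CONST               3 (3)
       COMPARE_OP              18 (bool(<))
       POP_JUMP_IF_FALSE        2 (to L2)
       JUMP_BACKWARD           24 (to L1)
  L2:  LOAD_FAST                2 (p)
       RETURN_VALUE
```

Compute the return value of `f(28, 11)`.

10

LOAD_CONST → push 4. Stack: [4]
LOAD_FAST b → push 11. Stack: [4, 11]
BINARY_OP - → 4 - 11 = -7. Stack: [-7]
STORE_FAST p → p=-7. Stack: []
LOAD_CONST → push 0. Stack: [0]
STORE_FAST i → i=0. Stack: []
LOAD_FAST i → push 0. Stack: [0]
LOAD_CONST → push 3. Stack: [0, 3]
COMPARE_OP bool(<) → 0 vs 3 = True. Stack: [True]
POP_JUMP_IF_FALSE → pop True; no jump. Stack: []
LOAD_FAST_LOAD_FAST p,p → push -7,-7. Stack: [-7, -7]
BINARY_OP | → -7 | -7 = -7. Stack: [-7]
STORE_FAST p → p=-7. Stack: []
LOAD_FAST p → push -7. Stack: [-7]
LOAD_CONST → push 6. Stack: [-7, 6]
BINARY_OP + → -7 + 6 = -1. Stack: [-1]
STORE_FAST p → p=-1. Stack: []
LOAD_CONST → push 10. Stack: [10]
STORE_FAST p → p=10. Stack: []
LOAD_FAST i → push 0. Stack: [0]
LOAD_CONST → push 1. Stack: [0, 1]
BINARY_OP + → 0 + 1 = 1. Stack: [1]
STORE_FAST i → i=1. Stack: []
LOAD_FAST i → push 1. Stack: [1]
LOAD_CONST → push 3. Stack: [1, 3]
COMPARE_OP bool(<) → 1 vs 3 = True. Stack: [True]
POP_JUMP_IF_FALSE → pop True; no jump. Stack: []
LOAD_FAST_LOAD_FAST p,p → push 10,10. Stack: [10, 10]
BINARY_OP | → 10 | 10 = 10. Stack: [10]
STORE_FAST p → p=10. Stack: []
LOAD_FAST p → push 10. Stack: [10]
LOAD_CONST → push 6. Stack: [10, 6]
BINARY_OP + → 10 + 6 = 16. Stack: [16]
STORE_FAST p → p=16. Stack: []
LOAD_CONST → push 10. Stack: [10]
STORE_FAST p → p=10. Stack: []
LOAD_FAST i → push 1. Stack: [1]
LOAD_CONST → push 1. Stack: [1, 1]
BINARY_OP + → 1 + 1 = 2. Stack: [2]
STORE_FAST i → i=2. Stack: []
LOAD_FAST i → push 2. Stack: [2]
LOAD_CONST → push 3. Stack: [2, 3]
COMPARE_OP bool(<) → 2 vs 3 = True. Stack: [True]
POP_JUMP_IF_FALSE → pop True; no jump. Stack: []
LOAD_FAST_LOAD_FAST p,p → push 10,10. Stack: [10, 10]
BINARY_OP | → 10 | 10 = 10. Stack: [10]
STORE_FAST p → p=10. Stack: []
LOAD_FAST p → push 10. Stack: [10]
LOAD_CONST → push 6. Stack: [10, 6]
BINARY_OP + → 10 + 6 = 16. Stack: [16]
STORE_FAST p → p=16. Stack: []
LOAD_CONST → push 10. Stack: [10]
STORE_FAST p → p=10. Stack: []
LOAD_FAST i → push 2. Stack: [2]
LOAD_CONST → push 1. Stack: [2, 1]
BINARY_OP + → 2 + 1 = 3. Stack: [3]
STORE_FAST i → i=3. Stack: []
LOAD_FAST i → push 3. Stack: [3]
LOAD_CONST → push 3. Stack: [3, 3]
COMPARE_OP bool(<) → 3 vs 3 = False. Stack: [False]
POP_JUMP_IF_FALSE → pop False; jump. Stack: []
LOAD_FAST p → push 10. Stack: [10]
RETURN_VALUE → return 10.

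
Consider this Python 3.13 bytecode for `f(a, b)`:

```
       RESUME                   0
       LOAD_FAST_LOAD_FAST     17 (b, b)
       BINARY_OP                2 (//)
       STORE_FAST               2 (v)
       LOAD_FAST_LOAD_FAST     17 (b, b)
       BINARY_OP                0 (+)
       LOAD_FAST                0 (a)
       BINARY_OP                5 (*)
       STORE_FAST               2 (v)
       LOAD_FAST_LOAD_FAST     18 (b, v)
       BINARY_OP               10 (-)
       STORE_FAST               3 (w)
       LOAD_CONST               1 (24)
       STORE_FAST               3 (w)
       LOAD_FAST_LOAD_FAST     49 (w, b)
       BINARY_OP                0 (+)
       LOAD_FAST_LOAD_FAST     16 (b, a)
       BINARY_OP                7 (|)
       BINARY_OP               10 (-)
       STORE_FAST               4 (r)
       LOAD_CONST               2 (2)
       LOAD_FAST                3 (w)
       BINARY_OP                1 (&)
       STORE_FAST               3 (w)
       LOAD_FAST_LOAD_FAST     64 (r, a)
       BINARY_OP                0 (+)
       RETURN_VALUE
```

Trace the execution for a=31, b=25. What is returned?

49

LOAD_FAST_LOAD_FAST b,b → push 25,25. Stack: [25, 25]
BINARY_OP // → 25 // 25 = 1. Stack: [1]
STORE_FAST v → v=1. Stack: []
LOAD_FAST_LOAD_FAST b,b → push 25,25. Stack: [25, 25]
BINARY_OP + → 25 + 25 = 50. Stack: [50]
LOAD_FAST a → push 31. Stack: [50, 31]
BINARY_OP * → 50 * 31 = 1550. Stack: [1550]
STORE_FAST v → v=1550. Stack: []
LOAD_FAST_LOAD_FAST b,v → push 25,1550. Stack: [25, 1550]
BINARY_OP - → 25 - 1550 = -1525. Stack: [-1525]
STORE_FAST w → w=-1525. Stack: []
LOAD_CONST → push 24. Stack: [24]
STORE_FAST w → w=24. Stack: []
LOAD_FAST_LOAD_FAST w,b → push 24,25. Stack: [24, 25]
BINARY_OP + → 24 + 25 = 49. Stack: [49]
LOAD_FAST_LOAD_FAST b,a → push 25,31. Stack: [49, 25, 31]
BINARY_OP | → 25 | 31 = 31. Stack: [49, 31]
BINARY_OP - → 49 - 31 = 18. Stack: [18]
STORE_FAST r → r=18. Stack: []
LOAD_CONST → push 2. Stack: [2]
LOAD_FAST w → push 24. Stack: [2, 24]
BINARY_OP & → 2 & 24 = 0. Stack: [0]
STORE_FAST w → w=0. Stack: []
LOAD_FAST_LOAD_FAST r,a → push 18,31. Stack: [18, 31]
BINARY_OP + → 18 + 31 = 49. Stack: [49]
RETURN_VALUE → return 49.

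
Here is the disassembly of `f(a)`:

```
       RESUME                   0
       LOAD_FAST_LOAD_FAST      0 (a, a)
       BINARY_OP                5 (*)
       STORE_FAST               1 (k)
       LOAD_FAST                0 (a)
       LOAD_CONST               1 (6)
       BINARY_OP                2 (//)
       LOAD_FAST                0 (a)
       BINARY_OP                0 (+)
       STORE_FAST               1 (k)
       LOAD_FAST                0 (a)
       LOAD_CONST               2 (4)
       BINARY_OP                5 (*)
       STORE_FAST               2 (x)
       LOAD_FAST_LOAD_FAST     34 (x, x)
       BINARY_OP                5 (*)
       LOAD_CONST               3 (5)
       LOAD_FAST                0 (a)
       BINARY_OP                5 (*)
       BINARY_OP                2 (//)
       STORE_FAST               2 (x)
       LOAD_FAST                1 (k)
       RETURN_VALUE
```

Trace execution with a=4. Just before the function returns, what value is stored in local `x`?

12

LOAD_FAST_LOAD_FAST a,a → push 4,4. Stack: [4, 4]
BINARY_OP * → 4 * 4 = 16. Stack: [16]
STORE_FAST k → k=16. Stack: []
LOAD_FAST a → push 4. Stack: [4]
LOAD_CONST → push 6. Stack: [4, 6]
BINARY_OP // → 4 // 6 = 0. Stack: [0]
LOAD_FAST a → push 4. Stack: [0, 4]
BINARY_OP + → 0 + 4 = 4. Stack: [4]
STORE_FAST k → k=4. Stack: []
LOAD_FAST a → push 4. Stack: [4]
LOAD_CONST → push 4. Stack: [4, 4]
BINARY_OP * → 4 * 4 = 16. Stack: [16]
STORE_FAST x → x=16. Stack: []
LOAD_FAST_LOAD_FAST x,x → push 16,16. Stack: [16, 16]
BINARY_OP * → 16 * 16 = 256. Stack: [256]
LOAD_CONST → push 5. Stack: [256, 5]
LOAD_FAST a → push 4. Stack: [256, 5, 4]
BINARY_OP * → 5 * 4 = 20. Stack: [256, 20]
BINARY_OP // → 256 // 20 = 12. Stack: [12]
STORE_FAST x → x=12. Stack: []
LOAD_FAST k → push 4. Stack: [4]
RETURN_VALUE → return 4.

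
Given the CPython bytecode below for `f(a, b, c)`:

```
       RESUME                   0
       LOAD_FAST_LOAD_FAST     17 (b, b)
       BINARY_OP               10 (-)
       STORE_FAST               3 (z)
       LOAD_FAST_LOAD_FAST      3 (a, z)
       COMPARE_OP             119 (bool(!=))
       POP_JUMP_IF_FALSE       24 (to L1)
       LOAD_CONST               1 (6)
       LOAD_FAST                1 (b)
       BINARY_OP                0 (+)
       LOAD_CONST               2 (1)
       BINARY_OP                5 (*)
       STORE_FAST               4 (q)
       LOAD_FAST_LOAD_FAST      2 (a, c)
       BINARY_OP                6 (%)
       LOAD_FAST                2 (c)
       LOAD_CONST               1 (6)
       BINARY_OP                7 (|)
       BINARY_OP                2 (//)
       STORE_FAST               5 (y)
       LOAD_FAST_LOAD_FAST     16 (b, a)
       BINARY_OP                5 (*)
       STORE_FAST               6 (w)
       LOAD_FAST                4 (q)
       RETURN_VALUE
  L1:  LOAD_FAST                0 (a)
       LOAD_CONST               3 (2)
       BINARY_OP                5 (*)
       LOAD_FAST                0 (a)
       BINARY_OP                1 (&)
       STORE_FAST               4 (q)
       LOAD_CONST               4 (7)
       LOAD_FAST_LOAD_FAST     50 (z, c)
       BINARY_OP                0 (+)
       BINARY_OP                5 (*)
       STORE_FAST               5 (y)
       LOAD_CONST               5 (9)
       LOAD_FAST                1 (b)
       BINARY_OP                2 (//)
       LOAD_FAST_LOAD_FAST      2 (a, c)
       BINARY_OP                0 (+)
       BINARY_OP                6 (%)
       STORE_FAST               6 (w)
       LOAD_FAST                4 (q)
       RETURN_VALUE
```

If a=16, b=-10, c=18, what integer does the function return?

LOAD_FAST_LOAD_FAST b,b → push -10,-10. Stack: [-10, -10]
BINARY_OP - → -10 - -10 = 0. Stack: [0]
STORE_FAST z → z=0. Stack: []
LOAD_FAST_LOAD_FAST a,z → push 16,0. Stack: [16, 0]
COMPARE_OP bool(!=) → 16 vs 0 = True. Stack: [True]
POP_JUMP_IF_FALSE → pop True; no jump. Stack: []
LOAD_CONST → push 6. Stack: [6]
LOAD_FAST b → push -10. Stack: [6, -10]
BINARY_OP + → 6 + -10 = -4. Stack: [-4]
LOAD_CONST → push 1. Stack: [-4, 1]
BINARY_OP * → -4 * 1 = -4. Stack: [-4]
STORE_FAST q → q=-4. Stack: []
LOAD_FAST_LOAD_FAST a,c → push 16,18. Stack: [16, 18]
BINARY_OP % → 16 % 18 = 16. Stack: [16]
LOAD_FAST c → push 18. Stack: [16, 18]
LOAD_CONST → push 6. Stack: [16, 18, 6]
BINARY_OP | → 18 | 6 = 22. Stack: [16, 22]
BINARY_OP // → 16 // 22 = 0. Stack: [0]
STORE_FAST y → y=0. Stack: []
LOAD_FAST_LOAD_FAST b,a → push -10,16. Stack: [-10, 16]
BINARY_OP * → -10 * 16 = -160. Stack: [-160]
STORE_FAST w → w=-160. Stack: []
LOAD_FAST q → push -4. Stack: [-4]
RETURN_VALUE → return -4.

-4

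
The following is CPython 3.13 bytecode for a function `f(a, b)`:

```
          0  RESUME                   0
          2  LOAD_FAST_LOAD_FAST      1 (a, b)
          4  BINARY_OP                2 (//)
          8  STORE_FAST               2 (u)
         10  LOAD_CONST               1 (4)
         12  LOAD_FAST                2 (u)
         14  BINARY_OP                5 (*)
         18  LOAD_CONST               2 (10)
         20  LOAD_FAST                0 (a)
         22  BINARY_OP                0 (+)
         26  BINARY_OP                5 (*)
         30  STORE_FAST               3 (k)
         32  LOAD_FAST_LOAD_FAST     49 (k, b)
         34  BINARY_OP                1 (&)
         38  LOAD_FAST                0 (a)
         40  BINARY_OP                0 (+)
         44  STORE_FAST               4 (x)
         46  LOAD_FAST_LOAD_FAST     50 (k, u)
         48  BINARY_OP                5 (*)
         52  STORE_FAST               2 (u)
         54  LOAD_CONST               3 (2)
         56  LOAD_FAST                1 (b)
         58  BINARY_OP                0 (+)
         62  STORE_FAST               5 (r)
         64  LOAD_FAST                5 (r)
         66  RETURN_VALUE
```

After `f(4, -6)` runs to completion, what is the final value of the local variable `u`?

LOAD_FAST_LOAD_FAST a,b → push 4,-6. Stack: [4, -6]
BINARY_OP // → 4 // -6 = -1. Stack: [-1]
STORE_FAST u → u=-1. Stack: []
LOAD_CONST → push 4. Stack: [4]
LOAD_FAST u → push -1. Stack: [4, -1]
BINARY_OP * → 4 * -1 = -4. Stack: [-4]
LOAD_CONST → push 10. Stack: [-4, 10]
LOAD_FAST a → push 4. Stack: [-4, 10, 4]
BINARY_OP + → 10 + 4 = 14. Stack: [-4, 14]
BINARY_OP * → -4 * 14 = -56. Stack: [-56]
STORE_FAST k → k=-56. Stack: []
LOAD_FAST_LOAD_FAST k,b → push -56,-6. Stack: [-56, -6]
BINARY_OP & → -56 & -6 = -56. Stack: [-56]
LOAD_FAST a → push 4. Stack: [-56, 4]
BINARY_OP + → -56 + 4 = -52. Stack: [-52]
STORE_FAST x → x=-52. Stack: []
LOAD_FAST_LOAD_FAST k,u → push -56,-1. Stack: [-56, -1]
BINARY_OP * → -56 * -1 = 56. Stack: [56]
STORE_FAST u → u=56. Stack: []
LOAD_CONST → push 2. Stack: [2]
LOAD_FAST b → push -6. Stack: [2, -6]
BINARY_OP + → 2 + -6 = -4. Stack: [-4]
STORE_FAST r → r=-4. Stack: []
LOAD_FAST r → push -4. Stack: [-4]
RETURN_VALUE → return -4.

56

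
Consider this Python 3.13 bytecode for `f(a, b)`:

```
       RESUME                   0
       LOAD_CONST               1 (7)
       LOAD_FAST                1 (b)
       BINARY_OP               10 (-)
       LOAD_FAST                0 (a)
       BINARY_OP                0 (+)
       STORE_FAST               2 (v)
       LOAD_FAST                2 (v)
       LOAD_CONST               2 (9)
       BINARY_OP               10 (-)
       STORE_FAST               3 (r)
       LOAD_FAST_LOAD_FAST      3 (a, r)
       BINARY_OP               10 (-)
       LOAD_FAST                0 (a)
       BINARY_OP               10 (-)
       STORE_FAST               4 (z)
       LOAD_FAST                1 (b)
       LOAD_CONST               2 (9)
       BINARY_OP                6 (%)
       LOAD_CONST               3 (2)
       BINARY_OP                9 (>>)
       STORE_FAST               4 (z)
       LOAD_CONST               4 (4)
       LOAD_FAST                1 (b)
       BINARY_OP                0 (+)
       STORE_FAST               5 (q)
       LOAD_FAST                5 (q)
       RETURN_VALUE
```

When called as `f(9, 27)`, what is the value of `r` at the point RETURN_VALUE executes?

-20

LOAD_CONST → push 7. Stack: [7]
LOAD_FAST b → push 27. Stack: [7, 27]
BINARY_OP - → 7 - 27 = -20. Stack: [-20]
LOAD_FAST a → push 9. Stack: [-20, 9]
BINARY_OP + → -20 + 9 = -11. Stack: [-11]
STORE_FAST v → v=-11. Stack: []
LOAD_FAST v → push -11. Stack: [-11]
LOAD_CONST → push 9. Stack: [-11, 9]
BINARY_OP - → -11 - 9 = -20. Stack: [-20]
STORE_FAST r → r=-20. Stack: []
LOAD_FAST_LOAD_FAST a,r → push 9,-20. Stack: [9, -20]
BINARY_OP - → 9 - -20 = 29. Stack: [29]
LOAD_FAST a → push 9. Stack: [29, 9]
BINARY_OP - → 29 - 9 = 20. Stack: [20]
STORE_FAST z → z=20. Stack: []
LOAD_FAST b → push 27. Stack: [27]
LOAD_CONST → push 9. Stack: [27, 9]
BINARY_OP % → 27 % 9 = 0. Stack: [0]
LOAD_CONST → push 2. Stack: [0, 2]
BINARY_OP >> → 0 >> 2 = 0. Stack: [0]
STORE_FAST z → z=0. Stack: []
LOAD_CONST → push 4. Stack: [4]
LOAD_FAST b → push 27. Stack: [4, 27]
BINARY_OP + → 4 + 27 = 31. Stack: [31]
STORE_FAST q → q=31. Stack: []
LOAD_FAST q → push 31. Stack: [31]
RETURN_VALUE → return 31.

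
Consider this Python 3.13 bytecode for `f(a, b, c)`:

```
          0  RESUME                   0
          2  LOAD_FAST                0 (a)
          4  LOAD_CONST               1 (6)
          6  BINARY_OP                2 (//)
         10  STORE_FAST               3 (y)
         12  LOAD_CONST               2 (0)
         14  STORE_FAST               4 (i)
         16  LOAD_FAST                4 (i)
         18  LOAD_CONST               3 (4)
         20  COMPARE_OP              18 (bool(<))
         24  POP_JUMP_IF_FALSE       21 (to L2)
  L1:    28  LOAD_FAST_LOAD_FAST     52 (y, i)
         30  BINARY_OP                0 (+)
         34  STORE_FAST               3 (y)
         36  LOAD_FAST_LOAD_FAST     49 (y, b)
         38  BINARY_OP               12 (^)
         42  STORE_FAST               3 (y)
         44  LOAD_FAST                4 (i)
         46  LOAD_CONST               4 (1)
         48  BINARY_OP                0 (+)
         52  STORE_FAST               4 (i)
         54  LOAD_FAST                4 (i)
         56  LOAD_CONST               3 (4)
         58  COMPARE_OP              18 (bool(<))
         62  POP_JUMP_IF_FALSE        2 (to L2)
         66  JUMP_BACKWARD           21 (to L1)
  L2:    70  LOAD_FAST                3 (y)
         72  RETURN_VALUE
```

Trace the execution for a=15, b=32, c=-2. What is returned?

LOAD_FAST a → push 15
LOAD_CONST → push 6
BINARY_OP // → 15 // 6 = 2
STORE_FAST y → y=2
LOAD_CONST → push 0
STORE_FAST i → i=0
LOAD_FAST i → push 0
LOAD_CONST → push 4
COMPARE_OP bool(<) → 0 vs 4 = True
POP_JUMP_IF_FALSE → pop True; no jump
LOAD_FAST_LOAD_FAST y,i → push 2,0
BINARY_OP + → 2 + 0 = 2
STORE_FAST y → y=2
LOAD_FAST_LOAD_FAST y,b → push 2,32
BINARY_OP ^ → 2 ^ 32 = 34
STORE_FAST y → y=34
LOAD_FAST i → push 0
LOAD_CONST → push 1
BINARY_OP + → 0 + 1 = 1
STORE_FAST i → i=1
LOAD_FAST i → push 1
LOAD_CONST → push 4
COMPARE_OP bool(<) → 1 vs 4 = True
POP_JUMP_IF_FALSE → pop True; no jump
LOAD_FAST_LOAD_FAST y,i → push 34,1
BINARY_OP + → 34 + 1 = 35
STORE_FAST y → y=35
LOAD_FAST_LOAD_FAST y,b → push 35,32
BINARY_OP ^ → 35 ^ 32 = 3
STORE_FAST y → y=3
LOAD_FAST i → push 1
LOAD_CONST → push 1
BINARY_OP + → 1 + 1 = 2
STORE_FAST i → i=2
LOAD_FAST i → push 2
LOAD_CONST → push 4
COMPARE_OP bool(<) → 2 vs 4 = True
POP_JUMP_IF_FALSE → pop True; no jump
LOAD_FAST_LOAD_FAST y,i → push 3,2
BINARY_OP + → 3 + 2 = 5
STORE_FAST y → y=5
LOAD_FAST_LOAD_FAST y,b → push 5,32
BINARY_OP ^ → 5 ^ 32 = 37
STORE_FAST y → y=37
LOAD_FAST i → push 2
LOAD_CONST → push 1
BINARY_OP + → 2 + 1 = 3
STORE_FAST i → i=3
LOAD_FAST i → push 3
LOAD_CONST → push 4
COMPARE_OP bool(<) → 3 vs 4 = True
POP_JUMP_IF_FALSE → pop True; no jump
LOAD_FAST_LOAD_FAST y,i → push 37,3
BINARY_OP + → 37 + 3 = 40
STORE_FAST y → y=40
LOAD_FAST_LOAD_FAST y,b → push 40,32
BINARY_OP ^ → 40 ^ 32 = 8
STORE_FAST y → y=8
LOAD_FAST i → push 3
LOAD_CONST → push 1
BINARY_OP + → 3 + 1 = 4
STORE_FAST i → i=4
LOAD_FAST i → push 4
LOAD_CONST → push 4
COMPARE_OP bool(<) → 4 vs 4 = False
POP_JUMP_IF_FALSE → pop False; jump
LOAD_FAST y → push 8
RETURN_VALUE → return 8.

8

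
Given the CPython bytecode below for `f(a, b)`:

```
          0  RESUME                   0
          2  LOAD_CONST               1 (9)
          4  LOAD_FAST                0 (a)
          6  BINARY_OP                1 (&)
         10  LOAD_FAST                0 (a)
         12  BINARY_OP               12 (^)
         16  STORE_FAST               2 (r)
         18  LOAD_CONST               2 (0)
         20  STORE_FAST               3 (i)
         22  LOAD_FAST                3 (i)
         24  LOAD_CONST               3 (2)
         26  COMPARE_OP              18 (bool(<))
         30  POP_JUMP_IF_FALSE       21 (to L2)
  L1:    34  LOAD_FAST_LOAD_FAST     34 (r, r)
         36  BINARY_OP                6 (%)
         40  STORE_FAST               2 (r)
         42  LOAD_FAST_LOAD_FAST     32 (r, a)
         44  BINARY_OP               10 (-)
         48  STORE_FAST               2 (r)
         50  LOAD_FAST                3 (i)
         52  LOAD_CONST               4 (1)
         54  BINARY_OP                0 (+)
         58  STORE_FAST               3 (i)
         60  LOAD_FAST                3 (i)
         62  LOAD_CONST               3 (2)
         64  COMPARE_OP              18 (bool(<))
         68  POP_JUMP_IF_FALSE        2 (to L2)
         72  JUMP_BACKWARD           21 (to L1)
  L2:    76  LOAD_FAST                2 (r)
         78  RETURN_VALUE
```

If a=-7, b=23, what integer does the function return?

7

LOAD_CONST → push 9. Stack: [9]
LOAD_FAST a → push -7. Stack: [9, -7]
BINARY_OP & → 9 & -7 = 9. Stack: [9]
LOAD_FAST a → push -7. Stack: [9, -7]
BINARY_OP ^ → 9 ^ -7 = -16. Stack: [-16]
STORE_FAST r → r=-16. Stack: []
LOAD_CONST → push 0. Stack: [0]
STORE_FAST i → i=0. Stack: []
LOAD_FAST i → push 0. Stack: [0]
LOAD_CONST → push 2. Stack: [0, 2]
COMPARE_OP bool(<) → 0 vs 2 = True. Stack: [True]
POP_JUMP_IF_FALSE → pop True; no jump. Stack: []
LOAD_FAST_LOAD_FAST r,r → push -16,-16. Stack: [-16, -16]
BINARY_OP % → -16 % -16 = 0. Stack: [0]
STORE_FAST r → r=0. Stack: []
LOAD_FAST_LOAD_FAST r,a → push 0,-7. Stack: [0, -7]
BINARY_OP - → 0 - -7 = 7. Stack: [7]
STORE_FAST r → r=7. Stack: []
LOAD_FAST i → push 0. Stack: [0]
LOAD_CONST → push 1. Stack: [0, 1]
BINARY_OP + → 0 + 1 = 1. Stack: [1]
STORE_FAST i → i=1. Stack: []
LOAD_FAST i → push 1. Stack: [1]
LOAD_CONST → push 2. Stack: [1, 2]
COMPARE_OP bool(<) → 1 vs 2 = True. Stack: [True]
POP_JUMP_IF_FALSE → pop True; no jump. Stack: []
LOAD_FAST_LOAD_FAST r,r → push 7,7. Stack: [7, 7]
BINARY_OP % → 7 % 7 = 0. Stack: [0]
STORE_FAST r → r=0. Stack: []
LOAD_FAST_LOAD_FAST r,a → push 0,-7. Stack: [0, -7]
BINARY_OP - → 0 - -7 = 7. Stack: [7]
STORE_FAST r → r=7. Stack: []
LOAD_FAST i → push 1. Stack: [1]
LOAD_CONST → push 1. Stack: [1, 1]
BINARY_OP + → 1 + 1 = 2. Stack: [2]
STORE_FAST i → i=2. Stack: []
LOAD_FAST i → push 2. Stack: [2]
LOAD_CONST → push 2. Stack: [2, 2]
COMPARE_OP bool(<) → 2 vs 2 = False. Stack: [False]
POP_JUMP_IF_FALSE → pop False; jump. Stack: []
LOAD_FAST r → push 7. Stack: [7]
RETURN_VALUE → return 7.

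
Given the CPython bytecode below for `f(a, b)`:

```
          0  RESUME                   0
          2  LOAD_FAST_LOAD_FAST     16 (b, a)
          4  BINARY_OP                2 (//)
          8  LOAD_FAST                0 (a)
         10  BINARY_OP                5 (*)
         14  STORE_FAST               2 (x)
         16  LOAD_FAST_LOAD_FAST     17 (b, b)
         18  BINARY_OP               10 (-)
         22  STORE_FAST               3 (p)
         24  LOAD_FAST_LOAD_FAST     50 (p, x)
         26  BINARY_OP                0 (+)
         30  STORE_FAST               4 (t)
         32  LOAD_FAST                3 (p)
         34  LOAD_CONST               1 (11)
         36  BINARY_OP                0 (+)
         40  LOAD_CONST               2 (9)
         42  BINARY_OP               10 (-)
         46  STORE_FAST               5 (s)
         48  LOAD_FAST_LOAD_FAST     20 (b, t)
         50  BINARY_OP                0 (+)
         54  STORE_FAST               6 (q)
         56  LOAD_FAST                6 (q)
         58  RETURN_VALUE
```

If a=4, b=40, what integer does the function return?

80

LOAD_FAST_LOAD_FAST b,a → push 40,4. Stack: [40, 4]
BINARY_OP // → 40 // 4 = 10. Stack: [10]
LOAD_FAST a → push 4. Stack: [10, 4]
BINARY_OP * → 10 * 4 = 40. Stack: [40]
STORE_FAST x → x=40. Stack: []
LOAD_FAST_LOAD_FAST b,b → push 40,40. Stack: [40, 40]
BINARY_OP - → 40 - 40 = 0. Stack: [0]
STORE_FAST p → p=0. Stack: []
LOAD_FAST_LOAD_FAST p,x → push 0,40. Stack: [0, 40]
BINARY_OP + → 0 + 40 = 40. Stack: [40]
STORE_FAST t → t=40. Stack: []
LOAD_FAST p → push 0. Stack: [0]
LOAD_CONST → push 11. Stack: [0, 11]
BINARY_OP + → 0 + 11 = 11. Stack: [11]
LOAD_CONST → push 9. Stack: [11, 9]
BINARY_OP - → 11 - 9 = 2. Stack: [2]
STORE_FAST s → s=2. Stack: []
LOAD_FAST_LOAD_FAST b,t → push 40,40. Stack: [40, 40]
BINARY_OP + → 40 + 40 = 80. Stack: [80]
STORE_FAST q → q=80. Stack: []
LOAD_FAST q → push 80. Stack: [80]
RETURN_VALUE → return 80.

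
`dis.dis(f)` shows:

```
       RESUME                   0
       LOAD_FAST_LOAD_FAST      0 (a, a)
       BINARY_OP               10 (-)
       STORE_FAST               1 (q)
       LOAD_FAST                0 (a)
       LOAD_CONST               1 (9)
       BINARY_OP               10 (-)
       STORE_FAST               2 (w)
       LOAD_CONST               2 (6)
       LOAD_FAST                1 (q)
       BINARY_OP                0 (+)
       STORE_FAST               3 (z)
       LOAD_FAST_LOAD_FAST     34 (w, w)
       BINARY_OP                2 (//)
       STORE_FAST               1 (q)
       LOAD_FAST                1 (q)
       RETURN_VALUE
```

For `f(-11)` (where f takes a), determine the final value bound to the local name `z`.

LOAD_FAST_LOAD_FAST a,a → push -11,-11. Stack: [-11, -11]
BINARY_OP - → -11 - -11 = 0. Stack: [0]
STORE_FAST q → q=0. Stack: []
LOAD_FAST a → push -11. Stack: [-11]
LOAD_CONST → push 9. Stack: [-11, 9]
BINARY_OP - → -11 - 9 = -20. Stack: [-20]
STORE_FAST w → w=-20. Stack: []
LOAD_CONST → push 6. Stack: [6]
LOAD_FAST q → push 0. Stack: [6, 0]
BINARY_OP + → 6 + 0 = 6. Stack: [6]
STORE_FAST z → z=6. Stack: []
LOAD_FAST_LOAD_FAST w,w → push -20,-20. Stack: [-20, -20]
BINARY_OP // → -20 // -20 = 1. Stack: [1]
STORE_FAST q → q=1. Stack: []
LOAD_FAST q → push 1. Stack: [1]
RETURN_VALUE → return 1.

6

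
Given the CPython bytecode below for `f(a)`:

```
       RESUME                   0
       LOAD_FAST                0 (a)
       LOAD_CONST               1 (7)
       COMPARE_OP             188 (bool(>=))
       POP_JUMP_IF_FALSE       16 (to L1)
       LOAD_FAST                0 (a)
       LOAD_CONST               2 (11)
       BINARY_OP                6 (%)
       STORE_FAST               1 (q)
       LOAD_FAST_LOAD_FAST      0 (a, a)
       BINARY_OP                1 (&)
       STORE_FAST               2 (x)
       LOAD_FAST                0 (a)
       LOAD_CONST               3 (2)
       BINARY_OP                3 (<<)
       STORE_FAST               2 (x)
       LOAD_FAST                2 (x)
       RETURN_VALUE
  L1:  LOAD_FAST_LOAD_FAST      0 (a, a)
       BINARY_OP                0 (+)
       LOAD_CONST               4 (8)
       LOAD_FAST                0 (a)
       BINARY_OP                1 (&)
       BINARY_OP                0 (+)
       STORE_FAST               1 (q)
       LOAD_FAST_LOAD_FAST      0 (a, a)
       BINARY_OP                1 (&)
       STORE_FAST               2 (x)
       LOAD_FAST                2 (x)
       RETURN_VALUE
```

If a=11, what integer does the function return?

LOAD_FAST a → push 11. Stack: [11]
LOAD_CONST → push 7. Stack: [11, 7]
COMPARE_OP bool(>=) → 11 vs 7 = True. Stack: [True]
POP_JUMP_IF_FALSE → pop True; no jump. Stack: []
LOAD_FAST a → push 11. Stack: [11]
LOAD_CONST → push 11. Stack: [11, 11]
BINARY_OP % → 11 % 11 = 0. Stack: [0]
STORE_FAST q → q=0. Stack: []
LOAD_FAST_LOAD_FAST a,a → push 11,11. Stack: [11, 11]
BINARY_OP & → 11 & 11 = 11. Stack: [11]
STORE_FAST x → x=11. Stack: []
LOAD_FAST a → push 11. Stack: [11]
LOAD_CONST → push 2. Stack: [11, 2]
BINARY_OP << → 11 << 2 = 44. Stack: [44]
STORE_FAST x → x=44. Stack: []
LOAD_FAST x → push 44. Stack: [44]
RETURN_VALUE → return 44.

44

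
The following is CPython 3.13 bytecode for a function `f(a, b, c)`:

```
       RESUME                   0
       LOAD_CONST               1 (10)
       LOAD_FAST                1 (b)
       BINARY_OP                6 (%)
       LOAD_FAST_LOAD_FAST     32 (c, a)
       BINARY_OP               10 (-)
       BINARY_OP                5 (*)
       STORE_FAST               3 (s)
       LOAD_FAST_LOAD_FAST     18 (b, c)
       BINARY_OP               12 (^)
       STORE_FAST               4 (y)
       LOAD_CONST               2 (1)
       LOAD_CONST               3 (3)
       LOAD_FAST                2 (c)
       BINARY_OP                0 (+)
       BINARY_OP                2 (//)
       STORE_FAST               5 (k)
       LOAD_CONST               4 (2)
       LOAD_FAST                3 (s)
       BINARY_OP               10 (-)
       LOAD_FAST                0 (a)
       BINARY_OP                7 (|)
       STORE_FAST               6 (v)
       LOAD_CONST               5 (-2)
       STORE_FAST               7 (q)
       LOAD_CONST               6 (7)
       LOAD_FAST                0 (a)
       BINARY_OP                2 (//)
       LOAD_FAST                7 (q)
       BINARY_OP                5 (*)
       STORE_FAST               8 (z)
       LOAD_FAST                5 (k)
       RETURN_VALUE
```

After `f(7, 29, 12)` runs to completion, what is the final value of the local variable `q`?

-2

LOAD_CONST → push 10. Stack: [10]
LOAD_FAST b → push 29. Stack: [10, 29]
BINARY_OP % → 10 % 29 = 10. Stack: [10]
LOAD_FAST_LOAD_FAST c,a → push 12,7. Stack: [10, 12, 7]
BINARY_OP - → 12 - 7 = 5. Stack: [10, 5]
BINARY_OP * → 10 * 5 = 50. Stack: [50]
STORE_FAST s → s=50. Stack: []
LOAD_FAST_LOAD_FAST b,c → push 29,12. Stack: [29, 12]
BINARY_OP ^ → 29 ^ 12 = 17. Stack: [17]
STORE_FAST y → y=17. Stack: []
LOAD_CONST → push 1. Stack: [1]
LOAD_CONST → push 3. Stack: [1, 3]
LOAD_FAST c → push 12. Stack: [1, 3, 12]
BINARY_OP + → 3 + 12 = 15. Stack: [1, 15]
BINARY_OP // → 1 // 15 = 0. Stack: [0]
STORE_FAST k → k=0. Stack: []
LOAD_CONST → push 2. Stack: [2]
LOAD_FAST s → push 50. Stack: [2, 50]
BINARY_OP - → 2 - 50 = -48. Stack: [-48]
LOAD_FAST a → push 7. Stack: [-48, 7]
BINARY_OP | → -48 | 7 = -41. Stack: [-41]
STORE_FAST v → v=-41. Stack: []
LOAD_CONST → push -2. Stack: [-2]
STORE_FAST q → q=-2. Stack: []
LOAD_CONST → push 7. Stack: [7]
LOAD_FAST a → push 7. Stack: [7, 7]
BINARY_OP // → 7 // 7 = 1. Stack: [1]
LOAD_FAST q → push -2. Stack: [1, -2]
BINARY_OP * → 1 * -2 = -2. Stack: [-2]
STORE_FAST z → z=-2. Stack: []
LOAD_FAST k → push 0. Stack: [0]
RETURN_VALUE → return 0.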